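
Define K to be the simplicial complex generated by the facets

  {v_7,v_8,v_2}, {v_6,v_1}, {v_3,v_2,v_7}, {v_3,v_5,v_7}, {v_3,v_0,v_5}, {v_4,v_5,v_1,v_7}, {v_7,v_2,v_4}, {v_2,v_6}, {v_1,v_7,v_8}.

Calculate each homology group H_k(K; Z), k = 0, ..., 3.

H_0 ≅ Z,  H_1 ≅ Z,  H_2 = 0,  H_3 = 0.

Order the vertices as v_0 < v_1 < v_2 < v_3 < v_4 < v_5 < v_6 < v_7 < v_8. Listing each simplex with vertices in this order, K has dimension 3 with simplices:

  0-simplices (9): [v_0], [v_1], [v_2], [v_3], [v_4], [v_5], [v_6], [v_7], [v_8]
  1-simplices (18): (18 of them)
  2-simplices (10): [v_0,v_3,v_5], [v_1,v_4,v_5], [v_1,v_4,v_7], [v_1,v_5,v_7], [v_1,v_7,v_8], [v_2,v_3,v_7], [v_2,v_4,v_7], [v_2,v_7,v_8], [v_3,v_5,v_7], [v_4,v_5,v_7]
  3-simplices (1): [v_1,v_4,v_5,v_7]

giving chain groups C_0 ≅ Z^9, C_1 ≅ Z^18, C_2 ≅ Z^10, C_3 ≅ Z^1.

The boundary map ∂_1: C_1 → C_0 maps an edge to its endpoints' difference, ∂[p,q] = q − p. For instance
  ∂[v_1,v_7] = [v_7] − [v_1].
The 9×18 boundary matrix has rank 8 and Smith normal form diag(1,1,1,1,1,1,1,1).

∂_2: C_2 → C_1 maps a triangle to the signed sum of its edges. For instance
  ∂[v_1,v_7,v_8] = [v_7,v_8] − [v_1,v_8] + [v_1,v_7],
  ∂[v_2,v_3,v_7] = [v_3,v_7] − [v_2,v_7] + [v_2,v_3].
The 18×10 boundary matrix has rank 9 and Smith normal form diag(1,1,1,1,1,1,1,1,1).

∂_3: C_3 → C_2 sends each 3-simplex σ to the alternating sum Σ_i (−1)^i (σ with its i-th vertex removed). For instance
  ∂[v_1,v_4,v_5,v_7] = [v_4,v_5,v_7] − [v_1,v_5,v_7] + [v_1,v_4,v_7] − [v_1,v_4,v_5].
The resulting 10×1 matrix has rank 1, and its Smith normal form has invariant factors (1).

From H_k ≅ ker(∂_k) / im(∂_{k+1}) we obtain:

  H_0: rank C_0 − rank ∂_1 = 9 − 8 = 1, and the invariant factors of ∂_1 are all 1, so H_0 ≅ Z.
  H_1: rank ker ∂_1 − rank ∂_2 = (18 − 8) − 9 = 1, and the invariant factors of ∂_2 are all 1, so H_1 ≅ Z.
  H_2: rank ker ∂_2 − rank ∂_3 = (10 − 9) − 1 = 0, and the invariant factors of ∂_3 are all 1, so H_2 ≅ 0.
  H_3: rank ker ∂_3 − rank ∂_4 = (1 − 1) − 0 = 0, and there is no ∂_4, so H_3 ≅ 0.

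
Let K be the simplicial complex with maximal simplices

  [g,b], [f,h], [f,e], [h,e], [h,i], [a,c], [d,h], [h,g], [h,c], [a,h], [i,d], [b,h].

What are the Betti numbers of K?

K has 9 vertices, 12 edges.
rank ∂_0 = 0, rank ∂_1 = 8 ⇒ b_0 = 9 − 0 − 8 = 1; all invariant factors of ∂_1 are 1 so no torsion. So H_0 = Z.
rank ∂_1 = 8, rank ∂_2 = 0 ⇒ b_1 = 12 − 8 − 0 = 4. So H_1 = Z^4.

b_0 = 1, b_1 = 4.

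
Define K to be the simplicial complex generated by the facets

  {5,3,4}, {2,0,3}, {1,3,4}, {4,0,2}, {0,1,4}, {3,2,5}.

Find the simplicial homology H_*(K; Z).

Order the vertices as 0 < 1 < 2 < 3 < 4 < 5. Listing each simplex with vertices in this order, K has dimension 2 with simplices:

  0-simplices (6): [0], [1], [2], [3], [4], [5]
  1-simplices (12): [0,1], [0,2], [0,3], [0,4], [1,3], [1,4], [2,3], [2,4], [2,5], [3,4], [3,5], [4,5]
  2-simplices (6): [0,1,4], [0,2,3], [0,2,4], [1,3,4], [2,3,5], [3,4,5]

Hence C_0 ≅ Z^6, C_1 ≅ Z^12, C_2 ≅ Z^6.

The boundary map ∂_1: C_1 → C_0 is given by ∂[p,q] = [q] − [p]. For instance
  ∂[0,4] = [4] − [0].
The 6×12 boundary matrix has rank 5 and Smith normal form diag(1,1,1,1,1).

The boundary map ∂_2: C_2 → C_1 maps a triangle to the signed sum of its edges. For instance
  ∂[2,3,5] = [3,5] − [2,5] + [2,3],
  ∂[0,2,4] = [2,4] − [0,4] + [0,2].
This gives a 12×6 integer matrix of rank 6; reducing to Smith normal form yields diagonal entries (1,1,1,1,1,1).

Reading off H_k = ker ∂_k / im ∂_{k+1}:

  H_0: rank C_0 − rank ∂_1 = 6 − 5 = 1, and the invariant factors of ∂_1 are all 1, so H_0 ≅ Z.
  H_1: rank ker ∂_1 − rank ∂_2 = (12 − 5) − 6 = 1, and the invariant factors of ∂_2 are all 1, so H_1 ≅ Z.
  H_2: rank ker ∂_2 − rank ∂_3 = (6 − 6) − 0 = 0, and there is no ∂_3, so H_2 ≅ 0.

As a check, the Euler characteristic is 6 − 12 + 6 = 0, which agrees with 1 − 1 + 0 = 0.
(K is a triangulation of the cylinder S^1 x I.)

H_0 ≅ Z,  H_1 ≅ Z,  H_2 = 0.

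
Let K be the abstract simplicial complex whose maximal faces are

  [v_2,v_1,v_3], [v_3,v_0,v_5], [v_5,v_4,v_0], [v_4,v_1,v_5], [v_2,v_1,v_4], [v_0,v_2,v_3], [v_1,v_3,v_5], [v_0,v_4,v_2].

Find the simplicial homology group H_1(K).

We work with the vertex ordering v_0 < v_1 < v_2 < v_3 < v_4 < v_5. The simplices of K, each written with vertices in increasing order, are:

  0-simplices (6): [v_0], [v_1], [v_2], [v_3], [v_4], [v_5]
  1-simplices (12): [v_0,v_2], [v_0,v_3], [v_0,v_4], [v_0,v_5], [v_1,v_2], [v_1,v_3], [v_1,v_4], [v_1,v_5], [v_2,v_3], [v_2,v_4], [v_3,v_5], [v_4,v_5]
  2-simplices (8): [v_0,v_2,v_3], [v_0,v_2,v_4], [v_0,v_3,v_5], [v_0,v_4,v_5], [v_1,v_2,v_3], [v_1,v_2,v_4], [v_1,v_3,v_5], [v_1,v_4,v_5]

Hence C_0 ≅ Z^6, C_1 ≅ Z^12, C_2 ≅ Z^8.

∂_1: C_1 → C_0 sends each edge [p,q] (with p < q) to q − p. For instance
  ∂[v_3,v_5] = [v_5] − [v_3].
This gives a 6×12 integer matrix of rank 5; reducing to Smith normal form yields diagonal entries (1,1,1,1,1).

The boundary map ∂_2: C_2 → C_1 acts by ∂[p,q,r] = [q,r] − [p,r] + [p,q]. For instance
  ∂[v_1,v_2,v_4] = [v_2,v_4] − [v_1,v_4] + [v_1,v_2],
  ∂[v_1,v_4,v_5] = [v_4,v_5] − [v_1,v_5] + [v_1,v_4].
As a 12×8 matrix over Z this has rank 7, with invariant factors (1,1,1,1,1,1,1).

Computing H_k = (kernel of ∂_k) / (image of ∂_{k+1}):

  H_1: rank ker ∂_1 − rank ∂_2 = (12 − 5) − 7 = 0, and the invariant factors of ∂_2 are all 1, so H_1 = 0.

H_1 = 0.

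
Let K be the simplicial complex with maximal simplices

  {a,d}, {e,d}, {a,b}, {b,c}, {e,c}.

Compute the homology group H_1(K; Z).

H_1 = Z.

Take the total order a < b < c < d < e on the vertex set. Then K (dimension 1) consists of the simplices:

  0-simplices (5): a, b, c, d, e
  1-simplices (5): ab, ad, bc, ce, de

so the chain groups are C_0 ≅ Z^5, C_1 ≅ Z^5.

The boundary map ∂_1: C_1 → C_0 sends each edge [p,q] (with p < q) to q − p.
The 5×5 boundary matrix has rank 4 and Smith normal form diag(1,1,1,1).

From H_k ≅ ker(∂_k) / im(∂_{k+1}) we obtain:

  H_1: rank ker ∂_1 − rank ∂_2 = (5 − 4) − 0 = 1, and there is no ∂_2, so H_1 = Z.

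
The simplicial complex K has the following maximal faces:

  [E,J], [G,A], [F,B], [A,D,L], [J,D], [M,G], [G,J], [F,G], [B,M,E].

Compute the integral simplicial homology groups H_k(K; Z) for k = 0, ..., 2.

We work with the vertex ordering A < B < D < E < F < G < J < L < M. The simplices of K, each written with vertices in increasing order, are:

  0-simplices (9): A, B, D, E, F, G, J, L, M
  1-simplices (13): AD, AG, AL, BE, BF, BM, DJ, DL, EJ, EM, FG, GJ, GM
  2-simplices (2): ADL, BEM

Hence C_0 ≅ Z^9, C_1 ≅ Z^13, C_2 ≅ Z^2.

∂_1: C_1 → C_0 is given by ∂[p,q] = [q] − [p].
As a 9×13 matrix over Z this has rank 8, with invariant factors (1,1,1,1,1,1,1,1).

∂_2: C_2 → C_1 acts by ∂[p,q,r] = [q,r] − [p,r] + [p,q]. For instance
  ∂ADL = DL − AL + AD,
  ∂BEM = EM − BM + BE.
As a 13×2 matrix over Z this has rank 2, with invariant factors (1,1).

From H_k ≅ ker(∂_k) / im(∂_{k+1}) we obtain:

  H_0: rank C_0 − rank ∂_1 = 9 − 8 = 1, and the invariant factors of ∂_1 are all 1, so H_0 = Z.
  H_1: rank ker ∂_1 − rank ∂_2 = (13 − 8) − 2 = 3, and the invariant factors of ∂_2 are all 1, so H_1 = Z^3.
  H_2: rank ker ∂_2 − rank ∂_3 = (2 − 2) − 0 = 0, and there is no ∂_3, so H_2 = 0.

As a check, the Euler characteristic is 9 − 13 + 2 = -2, which agrees with 1 − 3 + 0 = -2.

H_0 ≅ Z,  H_1 ≅ Z^3,  H_2 = 0.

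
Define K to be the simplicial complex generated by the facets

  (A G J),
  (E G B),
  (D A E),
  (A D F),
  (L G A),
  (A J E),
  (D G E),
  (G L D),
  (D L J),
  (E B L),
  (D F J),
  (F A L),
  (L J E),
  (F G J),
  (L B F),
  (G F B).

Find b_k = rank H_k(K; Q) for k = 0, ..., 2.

b_0 = 1, b_1 = 2, b_2 = 1.

Fix the vertex order A < B < D < E < F < G < J < L and write every simplex with vertices in increasing order. Then dim K = 2 and the simplices of K are:

  0-simplices (8): A, B, D, E, F, G, J, L
  1-simplices (24): AD, AE, AF, AG, AJ, AL, BE, BF, BG, BL, DE, DF, DG, DJ, DL, EG, EJ, EL, FG, FJ, FL, GJ, GL, JL
  2-simplices (16): ADE, ADF, AEJ, AFL, AGJ, AGL, BEG, BEL, BFG, BFL, DEG, DFJ, DGL, DJL, EJL, FGJ

Hence C_0 ≅ Z^8, C_1 ≅ Z^24, C_2 ≅ Z^16.

∂_1: C_1 → C_0 maps an edge to its endpoints' difference, ∂[p,q] = q − p. For instance
  ∂BL = L − B.
This gives a 8×24 integer matrix of rank 7; reducing to Smith normal form yields diagonal entries (1,1,1,1,1,1,1).

∂_2: C_2 → C_1 acts by ∂[p,q,r] = [q,r] − [p,r] + [p,q]. For instance
  ∂DJL = JL − DL + DJ,
  ∂AGJ = GJ − AJ + AG.
The resulting 24×16 matrix has rank 15, and its Smith normal form has invariant factors (1,1,1,1,1,1,1,1,1,1,1,1,1,1,1).

From H_k ≅ ker(∂_k) / im(∂_{k+1}) we obtain:

  H_0: rank C_0 − rank ∂_1 = 8 − 7 = 1, and the invariant factors of ∂_1 are all 1, so H_0 ≅ Z.
  H_1: rank ker ∂_1 − rank ∂_2 = (24 − 7) − 15 = 2, and the invariant factors of ∂_2 are all 1, so H_1 ≅ Z^2.
  H_2: rank ker ∂_2 − rank ∂_3 = (16 − 15) − 0 = 1, and there is no ∂_3, so H_2 ≅ Z.

As a check, the Euler characteristic is 8 − 24 + 16 = 0, which agrees with 1 − 2 + 1 = 0.

Hence the Betti numbers are b_0 = 1, b_1 = 2, b_2 = 1.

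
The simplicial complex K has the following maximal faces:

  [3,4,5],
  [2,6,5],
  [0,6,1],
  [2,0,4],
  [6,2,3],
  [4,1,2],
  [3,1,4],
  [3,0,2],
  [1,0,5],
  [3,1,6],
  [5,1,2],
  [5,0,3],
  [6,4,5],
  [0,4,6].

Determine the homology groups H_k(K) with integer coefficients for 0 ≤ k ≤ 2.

H_0 = Z,  H_1 = Z^2,  H_2 = Z.

Take the total order 0 < 1 < 2 < 3 < 4 < 5 < 6 on the vertex set. Then K (dimension 2) consists of the simplices:

  0-simplices (7): [0], [1], [2], [3], [4], [5], [6]
  1-simplices (21): [0,1], [0,2], [0,3], [0,4], [0,5], [0,6], [1,2], [1,3], [1,4], [1,5], [1,6], [2,3], [2,4], [2,5], [2,6], [3,4], [3,5], [3,6], [4,5], [4,6], [5,6]
  2-simplices (14): [0,1,5], [0,1,6], [0,2,3], [0,2,4], [0,3,5], [0,4,6], [1,2,4], [1,2,5], [1,3,4], [1,3,6], [2,3,6], [2,5,6], [3,4,5], [4,5,6]

Hence C_0 ≅ Z^7, C_1 ≅ Z^21, C_2 ≅ Z^14.

Boundary ∂_1: C_1 → C_0 maps an edge to its endpoints' difference, ∂[p,q] = q − p. For instance
  ∂[0,5] = [5] − [0].
As a 7×21 matrix over Z this has rank 6, with invariant factors (1,1,1,1,1,1).

The boundary map ∂_2: C_2 → C_1 sends each 2-simplex [p,q,r] to [q,r] − [p,r] + [p,q]. For instance
  ∂[2,3,6] = [3,6] − [2,6] + [2,3],
  ∂[0,4,6] = [4,6] − [0,6] + [0,4].
The 21×14 boundary matrix has rank 13 and Smith normal form diag(1,1,1,1,1,1,1,1,1,1,1,1,1).

Computing H_k = (kernel of ∂_k) / (image of ∂_{k+1}):

  H_0: rank C_0 − rank ∂_1 = 7 − 6 = 1, and the invariant factors of ∂_1 are all 1, so H_0 ≅ Z.
  H_1: rank ker ∂_1 − rank ∂_2 = (21 − 6) − 13 = 2, and the invariant factors of ∂_2 are all 1, so H_1 ≅ Z^2.
  H_2: rank ker ∂_2 − rank ∂_3 = (14 − 13) − 0 = 1, and there is no ∂_3, so H_2 ≅ Z.

(K is a triangulation of the torus T^2.)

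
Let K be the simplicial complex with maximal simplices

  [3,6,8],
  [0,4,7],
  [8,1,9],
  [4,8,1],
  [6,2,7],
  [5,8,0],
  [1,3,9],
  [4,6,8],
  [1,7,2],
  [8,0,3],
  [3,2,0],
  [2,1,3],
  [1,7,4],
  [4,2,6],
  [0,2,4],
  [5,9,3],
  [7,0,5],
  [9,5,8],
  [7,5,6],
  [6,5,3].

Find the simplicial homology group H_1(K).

Take the total order 0 < 1 < 2 < 3 < 4 < 5 < 6 < 7 < 8 < 9 on the vertex set. Then K (dimension 2) consists of the simplices:

  0-simplices (10): [0], [1], [2], [3], [4], [5], [6], [7], [8], [9]
  1-simplices (30): (30 of them)
  2-simplices (20): (20 of them)

so the chain groups are C_0 ≅ Z^10, C_1 ≅ Z^30, C_2 ≅ Z^20.

The boundary map ∂_1: C_1 → C_0 is given by ∂[p,q] = [q] − [p].
The resulting 10×30 matrix has rank 9, and its Smith normal form has invariant factors (1,1,1,1,1,1,1,1,1).

Boundary ∂_2: C_2 → C_1 maps a triangle to the signed sum of its edges. For instance
  ∂[4,6,8] = [6,8] − [4,8] + [4,6],
  ∂[0,2,3] = [2,3] − [0,3] + [0,2].
The 30×20 boundary matrix has rank 20 and Smith normal form diag(1,1,1,1,1,1,1,1,1,1,1,1,1,1,1,1,1,1,1,2).

Reading off H_k = ker ∂_k / im ∂_{k+1}:

  H_1: rank ker ∂_1 − rank ∂_2 = (30 − 9) − 20 = 1, and ∂_2 has invariant factor 2 > 1, so H_1 = Z ⊕ Z/2Z.

H_1 = Z ⊕ Z/2Z.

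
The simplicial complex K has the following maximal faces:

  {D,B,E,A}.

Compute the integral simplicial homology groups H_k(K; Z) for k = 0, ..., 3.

H_0 ≅ Z,  H_1 = 0,  H_2 = 0,  H_3 = 0.

Take the total order A < B < D < E on the vertex set. Then K (dimension 3) consists of the simplices:

  0-simplices (4): A, B, D, E
  1-simplices (6): AB, AD, AE, BD, BE, DE
  2-simplices (4): ABD, ABE, ADE, BDE
  3-simplices (1): ABDE

so the chain groups are C_0 ≅ Z^4, C_1 ≅ Z^6, C_2 ≅ Z^4, C_3 ≅ Z^1.

The boundary map ∂_1: C_1 → C_0 is given by ∂[p,q] = [q] − [p]. For instance
  ∂DE = E − D.
The 4×6 boundary matrix has rank 3 and Smith normal form diag(1,1,1).

∂_2: C_2 → C_1 acts by ∂[p,q,r] = [q,r] − [p,r] + [p,q]. For instance
  ∂ADE = DE − AE + AD,
  ∂ABE = BE − AE + AB.
The resulting 6×4 matrix has rank 3, and its Smith normal form has invariant factors (1,1,1).

The boundary map ∂_3: C_3 → C_2 sends each 3-simplex σ to the alternating sum Σ_i (−1)^i (σ with its i-th vertex removed). For instance
  ∂ABDE = BDE − ADE + ABE − ABD.
The resulting 4×1 matrix has rank 1, and its Smith normal form has invariant factors (1).

From H_k ≅ ker(∂_k) / im(∂_{k+1}) we obtain:

  H_0: rank C_0 − rank ∂_1 = 4 − 3 = 1, and the invariant factors of ∂_1 are all 1, so H_0 = Z.
  H_1: rank ker ∂_1 − rank ∂_2 = (6 − 3) − 3 = 0, and the invariant factors of ∂_2 are all 1, so H_1 = 0.
  H_2: rank ker ∂_2 − rank ∂_3 = (4 − 3) − 1 = 0, and the invariant factors of ∂_3 are all 1, so H_2 = 0.
  H_3: rank ker ∂_3 − rank ∂_4 = (1 − 1) − 0 = 0, and there is no ∂_4, so H_3 = 0.

As a check, the Euler characteristic is 4 − 6 + 4 − 1 = 1, which agrees with 1 − 0 + 0 − 0 = 1.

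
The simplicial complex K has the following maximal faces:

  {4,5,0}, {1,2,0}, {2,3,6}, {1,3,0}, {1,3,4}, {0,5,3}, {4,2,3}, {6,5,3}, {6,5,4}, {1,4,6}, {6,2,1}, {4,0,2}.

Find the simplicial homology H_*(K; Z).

Order the vertices as 0 < 1 < 2 < 3 < 4 < 5 < 6. Listing each simplex with vertices in this order, K has dimension 2 with simplices:

  0-simplices (7): [0], [1], [2], [3], [4], [5], [6]
  1-simplices (18): [0,1], [0,2], [0,3], [0,4], [0,5], [1,2], [1,3], [1,4], [1,6], [2,3], [2,4], [2,6], [3,4], [3,5], [3,6], [4,5], [4,6], [5,6]
  2-simplices (12): [0,1,2], [0,1,3], [0,2,4], [0,3,5], [0,4,5], [1,2,6], [1,3,4], [1,4,6], [2,3,4], [2,3,6], [3,5,6], [4,5,6]

giving chain groups C_0 ≅ Z^7, C_1 ≅ Z^18, C_2 ≅ Z^12.

Boundary ∂_1: C_1 → C_0 maps an edge to its endpoints' difference, ∂[p,q] = q − p. For instance
  ∂[4,6] = [6] − [4].
As a 7×18 matrix over Z this has rank 6, with invariant factors (1,1,1,1,1,1).

∂_2: C_2 → C_1 maps a triangle to the signed sum of its edges. For instance
  ∂[4,5,6] = [5,6] − [4,6] + [4,5],
  ∂[3,5,6] = [5,6] − [3,6] + [3,5].
The resulting 18×12 matrix has rank 12, and its Smith normal form has invariant factors (1,1,1,1,1,1,1,1,1,1,1,2).

From H_k ≅ ker(∂_k) / im(∂_{k+1}) we obtain:

  H_0: rank C_0 − rank ∂_1 = 7 − 6 = 1, and the invariant factors of ∂_1 are all 1, so H_0 ≅ Z.
  H_1: rank ker ∂_1 − rank ∂_2 = (18 − 6) − 12 = 0, and ∂_2 has invariant factor 2 > 1, so H_1 ≅ Z/2.
  H_2: rank ker ∂_2 − rank ∂_3 = (12 − 12) − 0 = 0, and there is no ∂_3, so H_2 ≅ 0.

H_0 = Z,  H_1 = Z/2,  H_2 = 0.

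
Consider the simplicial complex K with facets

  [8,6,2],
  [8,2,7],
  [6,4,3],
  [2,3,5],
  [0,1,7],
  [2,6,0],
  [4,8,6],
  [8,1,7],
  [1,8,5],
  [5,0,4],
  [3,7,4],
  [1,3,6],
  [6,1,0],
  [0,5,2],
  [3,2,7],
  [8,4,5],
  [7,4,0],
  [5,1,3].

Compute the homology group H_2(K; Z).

H_2 ≅ Z.

Take the total order 0 < 1 < 2 < 3 < 4 < 5 < 6 < 7 < 8 on the vertex set. Then K (dimension 2) consists of the simplices:

  0-simplices (9): [0], [1], [2], [3], [4], [5], [6], [7], [8]
  1-simplices (27): (27 of them)
  2-simplices (18): [0,1,6], [0,1,7], [0,2,5], [0,2,6], [0,4,5], [0,4,7], [1,3,5], [1,3,6], [1,5,8], [1,7,8], [2,3,5], [2,3,7], [2,6,8], [2,7,8], [3,4,6], [3,4,7], [4,5,8], [4,6,8]

giving chain groups C_0 ≅ Z^9, C_1 ≅ Z^27, C_2 ≅ Z^18.

∂_1: C_1 → C_0 sends each edge [p,q] (with p < q) to q − p.
The 9×27 boundary matrix has rank 8 and Smith normal form diag(1,1,1,1,1,1,1,1).

∂_2: C_2 → C_1 acts by ∂[p,q,r] = [q,r] − [p,r] + [p,q]. For instance
  ∂[1,3,5] = [3,5] − [1,5] + [1,3],
  ∂[0,1,6] = [1,6] − [0,6] + [0,1].
This gives a 27×18 integer matrix of rank 17; reducing to Smith normal form yields diagonal entries (1,1,1,1,1,1,1,1,1,1,1,1,1,1,1,1,1).

From H_k ≅ ker(∂_k) / im(∂_{k+1}) we obtain:

  H_2: rank ker ∂_2 − rank ∂_3 = (18 − 17) − 0 = 1, and there is no ∂_3, so H_2 = Z.

(K is a triangulation of the torus T^2.)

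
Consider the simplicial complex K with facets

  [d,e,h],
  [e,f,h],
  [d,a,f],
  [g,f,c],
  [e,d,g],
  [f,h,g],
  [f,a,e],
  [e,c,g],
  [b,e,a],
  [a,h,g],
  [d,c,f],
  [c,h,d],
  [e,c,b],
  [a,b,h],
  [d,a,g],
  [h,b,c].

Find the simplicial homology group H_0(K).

H_0 = Z.

Take the total order a < b < c < d < e < f < g < h on the vertex set. Then K (dimension 2) consists of the simplices:

  0-simplices (8): a, b, c, d, e, f, g, h
  1-simplices (24): ab, ad, ae, af, ag, ah, bc, be, bh, cd, ce, cf, cg, ch, de, df, dg, dh, ef, eg, eh, fg, fh, gh
  2-simplices (16): abe, abh, adf, adg, aef, agh, bce, bch, cdf, cdh, ceg, cfg, deg, deh, efh, fgh

giving chain groups C_0 ≅ Z^8, C_1 ≅ Z^24, C_2 ≅ Z^16.

Boundary ∂_1: C_1 → C_0 sends each edge [p,q] (with p < q) to q − p. For instance
  ∂bh = h − b.
The 8×24 boundary matrix has rank 7 and Smith normal form diag(1,1,1,1,1,1,1).

∂_2: C_2 → C_1 maps a triangle to the signed sum of its edges. For instance
  ∂abe = be − ae + ab,
  ∂abh = bh − ah + ab.
As a 24×16 matrix over Z this has rank 15, with invariant factors (1,1,1,1,1,1,1,1,1,1,1,1,1,1,1).

Now H_k = ker ∂_k / im ∂_{k+1}, so:

  H_0: rank C_0 − rank ∂_1 = 8 − 7 = 1, and the invariant factors of ∂_1 are all 1, so H_0 = Z.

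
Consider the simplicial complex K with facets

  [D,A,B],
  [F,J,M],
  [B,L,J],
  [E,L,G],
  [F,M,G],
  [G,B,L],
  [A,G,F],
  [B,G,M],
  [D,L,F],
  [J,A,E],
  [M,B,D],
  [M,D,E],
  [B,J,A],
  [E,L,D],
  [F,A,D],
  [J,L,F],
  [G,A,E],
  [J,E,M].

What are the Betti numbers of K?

b_0 = 1, b_1 = 2, b_2 = 1.

Take the total order A < B < D < E < F < G < J < L < M on the vertex set. Then K (dimension 2) consists of the simplices:

  0-simplices (9): A, B, D, E, F, G, J, L, M
  1-simplices (27): AB, AD, AE, AF, AG, AJ, BD, BG, BJ, BL, BM, DE, DF, DL, DM, EG, EJ, EL, EM, FG, FJ, FL, FM, GL, GM, JL, JM
  2-simplices (18): ABD, ABJ, ADF, AEG, AEJ, AFG, BDM, BGL, BGM, BJL, DEL, DEM, DFL, EGL, EJM, FGM, FJL, FJM

so the chain groups are C_0 ≅ Z^9, C_1 ≅ Z^27, C_2 ≅ Z^18.

∂_1: C_1 → C_0 maps an edge to its endpoints' difference, ∂[p,q] = q − p. For instance
  ∂FG = G − F.
The resulting 9×27 matrix has rank 8, and its Smith normal form has invariant factors (1,1,1,1,1,1,1,1).

The boundary map ∂_2: C_2 → C_1 sends each 2-simplex [p,q,r] to [q,r] − [p,r] + [p,q]. For instance
  ∂DFL = FL − DL + DF,
  ∂AFG = FG − AG + AF.
As a 27×18 matrix over Z this has rank 17, with invariant factors (1,1,1,1,1,1,1,1,1,1,1,1,1,1,1,1,1).

Reading off H_k = ker ∂_k / im ∂_{k+1}:

  H_0: rank C_0 − rank ∂_1 = 9 − 8 = 1, and the invariant factors of ∂_1 are all 1, so H_0 = Z.
  H_1: rank ker ∂_1 − rank ∂_2 = (27 − 8) − 17 = 2, and the invariant factors of ∂_2 are all 1, so H_1 = Z^2.
  H_2: rank ker ∂_2 − rank ∂_3 = (18 − 17) − 0 = 1, and there is no ∂_3, so H_2 = Z.

(K is a triangulation of the torus T^2.)

Hence the Betti numbers are b_0 = 1, b_1 = 2, b_2 = 1.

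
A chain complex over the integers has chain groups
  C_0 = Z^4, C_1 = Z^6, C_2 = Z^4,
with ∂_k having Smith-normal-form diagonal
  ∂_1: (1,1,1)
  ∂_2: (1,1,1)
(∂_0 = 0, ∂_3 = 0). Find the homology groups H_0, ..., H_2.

H_0: b_0 = 4 − 0 − 3 = 1; torsion from ∂_1 factors > 1: none. So H_0 ≅ Z.
H_1: b_1 = 6 − 3 − 3 = 0; torsion from ∂_2 factors > 1: none. So H_1 ≅ 0.
H_2: b_2 = 4 − 3 − 0 = 1; torsion from ∂_3 factors > 1: none. So H_2 ≅ Z.

H_0 ≅ Z,  H_1 = 0,  H_2 ≅ Z.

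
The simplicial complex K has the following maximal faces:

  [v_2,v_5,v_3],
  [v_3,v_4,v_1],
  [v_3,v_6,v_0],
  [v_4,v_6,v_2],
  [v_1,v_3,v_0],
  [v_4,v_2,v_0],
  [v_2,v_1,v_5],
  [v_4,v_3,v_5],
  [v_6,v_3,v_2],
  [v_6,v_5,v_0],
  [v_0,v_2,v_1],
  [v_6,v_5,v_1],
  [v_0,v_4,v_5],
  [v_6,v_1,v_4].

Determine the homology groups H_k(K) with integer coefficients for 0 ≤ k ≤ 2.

H_0 ≅ Z,  H_1 ≅ Z^2,  H_2 ≅ Z.

Fix the vertex order v_0 < v_1 < v_2 < v_3 < v_4 < v_5 < v_6 and write every simplex with vertices in increasing order. Then dim K = 2 and the simplices of K are:

  0-simplices (7): [v_0], [v_1], [v_2], [v_3], [v_4], [v_5], [v_6]
  1-simplices (21): (21 of them)
  2-simplices (14): (14 of them)

giving chain groups C_0 ≅ Z^7, C_1 ≅ Z^21, C_2 ≅ Z^14.

Boundary ∂_1: C_1 → C_0 maps an edge to its endpoints' difference, ∂[p,q] = q − p. For instance
  ∂[v_2,v_3] = [v_3] − [v_2].
The resulting 7×21 matrix has rank 6, and its Smith normal form has invariant factors (1,1,1,1,1,1).

The boundary map ∂_2: C_2 → C_1 sends each 2-simplex [p,q,r] to [q,r] − [p,r] + [p,q]. For instance
  ∂[v_0,v_3,v_6] = [v_3,v_6] − [v_0,v_6] + [v_0,v_3],
  ∂[v_0,v_2,v_4] = [v_2,v_4] − [v_0,v_4] + [v_0,v_2].
This gives a 21×14 integer matrix of rank 13; reducing to Smith normal form yields diagonal entries (1,1,1,1,1,1,1,1,1,1,1,1,1).

Now H_k = ker ∂_k / im ∂_{k+1}, so:

  H_0: rank C_0 − rank ∂_1 = 7 − 6 = 1, and the invariant factors of ∂_1 are all 1, so H_0 = Z.
  H_1: rank ker ∂_1 − rank ∂_2 = (21 − 6) − 13 = 2, and the invariant factors of ∂_2 are all 1, so H_1 = Z^2.
  H_2: rank ker ∂_2 − rank ∂_3 = (14 − 13) − 0 = 1, and there is no ∂_3, so H_2 = Z.

As a check, the Euler characteristic is 7 − 21 + 14 = 0, which agrees with 1 − 2 + 1 = 0.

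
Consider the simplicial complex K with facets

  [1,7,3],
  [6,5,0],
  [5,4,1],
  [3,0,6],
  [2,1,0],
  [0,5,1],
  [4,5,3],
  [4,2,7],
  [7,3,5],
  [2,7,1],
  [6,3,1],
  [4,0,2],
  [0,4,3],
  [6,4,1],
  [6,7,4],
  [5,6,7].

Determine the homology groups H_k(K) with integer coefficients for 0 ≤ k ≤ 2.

H_0 = Z,  H_1 = Z^2,  H_2 = Z.

We work with the vertex ordering 0 < 1 < 2 < 3 < 4 < 5 < 6 < 7. The simplices of K, each written with vertices in increasing order, are:

  0-simplices (8): [0], [1], [2], [3], [4], [5], [6], [7]
  1-simplices (24): (24 of them)
  2-simplices (16): [0,1,2], [0,1,5], [0,2,4], [0,3,4], [0,3,6], [0,5,6], [1,2,7], [1,3,6], [1,3,7], [1,4,5], [1,4,6], [2,4,7], [3,4,5], [3,5,7], [4,6,7], [5,6,7]

so the chain groups are C_0 ≅ Z^8, C_1 ≅ Z^24, C_2 ≅ Z^16.

The boundary map ∂_1: C_1 → C_0 sends each edge [p,q] (with p < q) to q − p. For instance
  ∂[2,7] = [7] − [2].
As a 8×24 matrix over Z this has rank 7, with invariant factors (1,1,1,1,1,1,1).

Boundary ∂_2: C_2 → C_1 maps a triangle to the signed sum of its edges. For instance
  ∂[0,3,4] = [3,4] − [0,4] + [0,3],
  ∂[3,5,7] = [5,7] − [3,7] + [3,5].
The 24×16 boundary matrix has rank 15 and Smith normal form diag(1,1,1,1,1,1,1,1,1,1,1,1,1,1,1).

From H_k ≅ ker(∂_k) / im(∂_{k+1}) we obtain:

  H_0: rank C_0 − rank ∂_1 = 8 − 7 = 1, and the invariant factors of ∂_1 are all 1, so H_0 = Z.
  H_1: rank ker ∂_1 − rank ∂_2 = (24 − 7) − 15 = 2, and the invariant factors of ∂_2 are all 1, so H_1 = Z^2.
  H_2: rank ker ∂_2 − rank ∂_3 = (16 − 15) − 0 = 1, and there is no ∂_3, so H_2 = Z.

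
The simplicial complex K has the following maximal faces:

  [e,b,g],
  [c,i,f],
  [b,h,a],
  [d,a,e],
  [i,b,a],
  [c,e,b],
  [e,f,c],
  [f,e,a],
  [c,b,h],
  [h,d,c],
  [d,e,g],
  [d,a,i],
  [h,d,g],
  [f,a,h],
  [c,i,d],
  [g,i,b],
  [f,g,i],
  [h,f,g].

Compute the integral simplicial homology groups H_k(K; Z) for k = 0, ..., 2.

Fix the vertex order a < b < c < d < e < f < g < h < i and write every simplex with vertices in increasing order. Then dim K = 2 and the simplices of K are:

  0-simplices (9): a, b, c, d, e, f, g, h, i
  1-simplices (27): ab, ad, ae, af, ah, ai, bc, be, bg, bh, bi, cd, ce, cf, ch, ci, de, dg, dh, di, ef, eg, fg, fh, fi, gh, gi
  2-simplices (18): abh, abi, ade, adi, aef, afh, bce, bch, beg, bgi, cdh, cdi, cef, cfi, deg, dgh, fgh, fgi

Hence C_0 ≅ Z^9, C_1 ≅ Z^27, C_2 ≅ Z^18.

Boundary ∂_1: C_1 → C_0 maps an edge to its endpoints' difference, ∂[p,q] = q − p. For instance
  ∂ah = h − a.
As a 9×27 matrix over Z this has rank 8, with invariant factors (1,1,1,1,1,1,1,1).

The boundary map ∂_2: C_2 → C_1 acts by ∂[p,q,r] = [q,r] − [p,r] + [p,q]. For instance
  ∂beg = eg − bg + be,
  ∂bgi = gi − bi + bg.
As a 27×18 matrix over Z this has rank 17, with invariant factors (1,1,1,1,1,1,1,1,1,1,1,1,1,1,1,1,1).

Now H_k = ker ∂_k / im ∂_{k+1}, so:

  H_0: rank C_0 − rank ∂_1 = 9 − 8 = 1, and the invariant factors of ∂_1 are all 1, so H_0 ≅ Z.
  H_1: rank ker ∂_1 − rank ∂_2 = (27 − 8) − 17 = 2, and the invariant factors of ∂_2 are all 1, so H_1 ≅ Z^2.
  H_2: rank ker ∂_2 − rank ∂_3 = (18 − 17) − 0 = 1, and there is no ∂_3, so H_2 ≅ Z.

(K is a triangulation of the torus T^2.)

H_0 = Z,  H_1 = Z^2,  H_2 = Z.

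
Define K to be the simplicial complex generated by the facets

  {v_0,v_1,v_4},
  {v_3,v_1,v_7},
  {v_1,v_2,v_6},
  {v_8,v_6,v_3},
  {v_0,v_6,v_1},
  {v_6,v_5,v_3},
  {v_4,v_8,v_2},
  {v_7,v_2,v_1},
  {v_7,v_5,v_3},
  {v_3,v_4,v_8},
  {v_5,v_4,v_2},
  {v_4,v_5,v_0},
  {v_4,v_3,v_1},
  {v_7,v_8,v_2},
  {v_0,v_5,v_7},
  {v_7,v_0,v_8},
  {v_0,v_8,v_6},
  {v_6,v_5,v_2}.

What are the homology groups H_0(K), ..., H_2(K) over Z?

K has 9 vertices, 27 edges, 18 triangles.
rank ∂_0 = 0, rank ∂_1 = 8 ⇒ b_0 = 9 − 0 − 8 = 1; all invariant factors of ∂_1 are 1 so no torsion. So H_0 ≅ Z.
rank ∂_1 = 8, rank ∂_2 = 17 ⇒ b_1 = 27 − 8 − 17 = 2; all invariant factors of ∂_2 are 1 so no torsion. So H_1 ≅ Z^2.
rank ∂_2 = 17, rank ∂_3 = 0 ⇒ b_2 = 18 − 17 − 0 = 1. So H_2 ≅ Z.

H_0 = Z,  H_1 = Z^2,  H_2 = Z.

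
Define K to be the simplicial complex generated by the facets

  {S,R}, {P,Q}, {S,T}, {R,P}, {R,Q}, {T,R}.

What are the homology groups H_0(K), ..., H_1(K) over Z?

H_0 ≅ Z,  H_1 ≅ Z^2.

We work with the vertex ordering P < Q < R < S < T. The simplices of K, each written with vertices in increasing order, are:

  0-simplices (5): P, Q, R, S, T
  1-simplices (6): PQ, PR, QR, RS, RT, ST

so the chain groups are C_0 ≅ Z^5, C_1 ≅ Z^6.

The boundary map ∂_1: C_1 → C_0 maps an edge to its endpoints' difference, ∂[p,q] = q − p.
The 5×6 boundary matrix has rank 4 and Smith normal form diag(1,1,1,1).

From H_k ≅ ker(∂_k) / im(∂_{k+1}) we obtain:

  H_0: rank C_0 − rank ∂_1 = 5 − 4 = 1, and the invariant factors of ∂_1 are all 1, so H_0 ≅ Z.
  H_1: rank ker ∂_1 − rank ∂_2 = (6 − 4) − 0 = 2, and there is no ∂_2, so H_1 ≅ Z^2.

(K is a triangulation of a wedge of 2 circles.)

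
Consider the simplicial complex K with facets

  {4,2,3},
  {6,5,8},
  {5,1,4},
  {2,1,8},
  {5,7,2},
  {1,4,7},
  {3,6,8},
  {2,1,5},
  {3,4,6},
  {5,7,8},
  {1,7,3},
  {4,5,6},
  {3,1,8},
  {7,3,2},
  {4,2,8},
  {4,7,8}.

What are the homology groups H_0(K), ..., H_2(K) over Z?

Take the total order 1 < 2 < 3 < 4 < 5 < 6 < 7 < 8 on the vertex set. Then K (dimension 2) consists of the simplices:

  0-simplices (8): [1], [2], [3], [4], [5], [6], [7], [8]
  1-simplices (24): (24 of them)
  2-simplices (16): [1,2,5], [1,2,8], [1,3,7], [1,3,8], [1,4,5], [1,4,7], [2,3,4], [2,3,7], [2,4,8], [2,5,7], [3,4,6], [3,6,8], [4,5,6], [4,7,8], [5,6,8], [5,7,8]

so the chain groups are C_0 ≅ Z^8, C_1 ≅ Z^24, C_2 ≅ Z^16.

Boundary ∂_1: C_1 → C_0 sends each edge [p,q] (with p < q) to q − p.
This gives a 8×24 integer matrix of rank 7; reducing to Smith normal form yields diagonal entries (1,1,1,1,1,1,1).

The boundary map ∂_2: C_2 → C_1 acts by ∂[p,q,r] = [q,r] − [p,r] + [p,q]. For instance
  ∂[2,3,4] = [3,4] − [2,4] + [2,3],
  ∂[1,4,7] = [4,7] − [1,7] + [1,4].
The resulting 24×16 matrix has rank 15, and its Smith normal form has invariant factors (1,1,1,1,1,1,1,1,1,1,1,1,1,1,1).

From H_k ≅ ker(∂_k) / im(∂_{k+1}) we obtain:

  H_0: rank C_0 − rank ∂_1 = 8 − 7 = 1, and the invariant factors of ∂_1 are all 1, so H_0 ≅ Z.
  H_1: rank ker ∂_1 − rank ∂_2 = (24 − 7) − 15 = 2, and the invariant factors of ∂_2 are all 1, so H_1 ≅ Z^2.
  H_2: rank ker ∂_2 − rank ∂_3 = (16 − 15) − 0 = 1, and there is no ∂_3, so H_2 ≅ Z.

As a check, the Euler characteristic is 8 − 24 + 16 = 0, which agrees with 1 − 2 + 1 = 0.
(K is a triangulation of the torus T^2.)

H_0 ≅ Z,  H_1 ≅ Z^2,  H_2 ≅ Z.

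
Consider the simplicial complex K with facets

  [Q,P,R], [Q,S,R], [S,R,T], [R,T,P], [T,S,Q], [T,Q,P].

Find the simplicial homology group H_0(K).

H_0 ≅ Z.

K has 5 vertices, 9 edges, 6 triangles.
rank ∂_0 = 0, rank ∂_1 = 4 ⇒ b_0 = 5 − 0 − 4 = 1; all invariant factors of ∂_1 are 1 so no torsion. So H_0 ≅ Z.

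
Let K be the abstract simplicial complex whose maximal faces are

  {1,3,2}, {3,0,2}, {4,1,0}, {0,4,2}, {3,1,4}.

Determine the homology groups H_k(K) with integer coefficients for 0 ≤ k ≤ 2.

H_0 ≅ Z,  H_1 ≅ Z,  H_2 = 0.

We work with the vertex ordering 0 < 1 < 2 < 3 < 4. The simplices of K, each written with vertices in increasing order, are:

  0-simplices (5): [0], [1], [2], [3], [4]
  1-simplices (10): [0,1], [0,2], [0,3], [0,4], [1,2], [1,3], [1,4], [2,3], [2,4], [3,4]
  2-simplices (5): [0,1,4], [0,2,3], [0,2,4], [1,2,3], [1,3,4]

Hence C_0 ≅ Z^5, C_1 ≅ Z^10, C_2 ≅ Z^5.

∂_1: C_1 → C_0 is given by ∂[p,q] = [q] − [p]. For instance
  ∂[0,4] = [4] − [0].
This gives a 5×10 integer matrix of rank 4; reducing to Smith normal form yields diagonal entries (1,1,1,1).

The boundary map ∂_2: C_2 → C_1 acts by ∂[p,q,r] = [q,r] − [p,r] + [p,q]. For instance
  ∂[1,2,3] = [2,3] − [1,3] + [1,2],
  ∂[0,2,4] = [2,4] − [0,4] + [0,2].
As a 10×5 matrix over Z this has rank 5, with invariant factors (1,1,1,1,1).

Reading off H_k = ker ∂_k / im ∂_{k+1}:

  H_0: rank C_0 − rank ∂_1 = 5 − 4 = 1, and the invariant factors of ∂_1 are all 1, so H_0 ≅ Z.
  H_1: rank ker ∂_1 − rank ∂_2 = (10 − 4) − 5 = 1, and the invariant factors of ∂_2 are all 1, so H_1 ≅ Z.
  H_2: rank ker ∂_2 − rank ∂_3 = (5 − 5) − 0 = 0, and there is no ∂_3, so H_2 ≅ 0.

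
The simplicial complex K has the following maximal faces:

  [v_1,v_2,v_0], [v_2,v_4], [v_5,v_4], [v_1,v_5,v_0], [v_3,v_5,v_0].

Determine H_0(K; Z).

H_0 = Z.

Fix the vertex order v_0 < v_1 < v_2 < v_3 < v_4 < v_5 and write every simplex with vertices in increasing order. Then dim K = 2 and the simplices of K are:

  0-simplices (6): [v_0], [v_1], [v_2], [v_3], [v_4], [v_5]
  1-simplices (9): [v_0,v_1], [v_0,v_2], [v_0,v_3], [v_0,v_5], [v_1,v_2], [v_1,v_5], [v_2,v_4], [v_3,v_5], [v_4,v_5]
  2-simplices (3): [v_0,v_1,v_2], [v_0,v_1,v_5], [v_0,v_3,v_5]

Hence C_0 ≅ Z^6, C_1 ≅ Z^9, C_2 ≅ Z^3.

The boundary map ∂_1: C_1 → C_0 is given by ∂[p,q] = [q] − [p].
The resulting 6×9 matrix has rank 5, and its Smith normal form has invariant factors (1,1,1,1,1).

Boundary ∂_2: C_2 → C_1 acts by ∂[p,q,r] = [q,r] − [p,r] + [p,q]. For instance
  ∂[v_0,v_1,v_5] = [v_1,v_5] − [v_0,v_5] + [v_0,v_1],
  ∂[v_0,v_1,v_2] = [v_1,v_2] − [v_0,v_2] + [v_0,v_1].
As a 9×3 matrix over Z this has rank 3, with invariant factors (1,1,1).

Computing H_k = (kernel of ∂_k) / (image of ∂_{k+1}):

  H_0: rank C_0 − rank ∂_1 = 6 − 5 = 1, and the invariant factors of ∂_1 are all 1, so H_0 ≅ Z.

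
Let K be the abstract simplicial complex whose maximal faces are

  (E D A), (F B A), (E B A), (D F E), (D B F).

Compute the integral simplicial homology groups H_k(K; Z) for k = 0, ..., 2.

H_0 ≅ Z,  H_1 ≅ Z,  H_2 = 0.

Order the vertices as A < B < D < E < F. Listing each simplex with vertices in this order, K has dimension 2 with simplices:

  0-simplices (5): A, B, D, E, F
  1-simplices (10): AB, AD, AE, AF, BD, BE, BF, DE, DF, EF
  2-simplices (5): ABE, ABF, ADE, BDF, DEF

giving chain groups C_0 ≅ Z^5, C_1 ≅ Z^10, C_2 ≅ Z^5.

The boundary map ∂_1: C_1 → C_0 is given by ∂[p,q] = [q] − [p].
As a 5×10 matrix over Z this has rank 4, with invariant factors (1,1,1,1).

Boundary ∂_2: C_2 → C_1 sends each 2-simplex [p,q,r] to [q,r] − [p,r] + [p,q]. For instance
  ∂BDF = DF − BF + BD,
  ∂ABF = BF − AF + AB.
The resulting 10×5 matrix has rank 5, and its Smith normal form has invariant factors (1,1,1,1,1).

Now H_k = ker ∂_k / im ∂_{k+1}, so:

  H_0: rank C_0 − rank ∂_1 = 5 − 4 = 1, and the invariant factors of ∂_1 are all 1, so H_0 = Z.
  H_1: rank ker ∂_1 − rank ∂_2 = (10 − 4) − 5 = 1, and the invariant factors of ∂_2 are all 1, so H_1 = Z.
  H_2: rank ker ∂_2 − rank ∂_3 = (5 − 5) − 0 = 0, and there is no ∂_3, so H_2 = 0.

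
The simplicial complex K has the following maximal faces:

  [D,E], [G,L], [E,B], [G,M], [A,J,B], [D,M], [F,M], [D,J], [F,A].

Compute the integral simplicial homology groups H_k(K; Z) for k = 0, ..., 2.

We work with the vertex ordering A < B < D < E < F < G < J < L < M. The simplices of K, each written with vertices in increasing order, are:

  0-simplices (9): A, B, D, E, F, G, J, L, M
  1-simplices (11): AB, AF, AJ, BE, BJ, DE, DJ, DM, FM, GL, GM
  2-simplices (1): ABJ

giving chain groups C_0 ≅ Z^9, C_1 ≅ Z^11, C_2 ≅ Z^1.

The boundary map ∂_1: C_1 → C_0 maps an edge to its endpoints' difference, ∂[p,q] = q − p. For instance
  ∂DJ = J − D.
As a 9×11 matrix over Z this has rank 8, with invariant factors (1,1,1,1,1,1,1,1).

Boundary ∂_2: C_2 → C_1 acts by ∂[p,q,r] = [q,r] − [p,r] + [p,q]. For instance
  ∂ABJ = BJ − AJ + AB.
As a 11×1 matrix over Z this has rank 1, with invariant factors (1).

Reading off H_k = ker ∂_k / im ∂_{k+1}:

  H_0: rank C_0 − rank ∂_1 = 9 − 8 = 1, and the invariant factors of ∂_1 are all 1, so H_0 = Z.
  H_1: rank ker ∂_1 − rank ∂_2 = (11 − 8) − 1 = 2, and the invariant factors of ∂_2 are all 1, so H_1 = Z^2.
  H_2: rank ker ∂_2 − rank ∂_3 = (1 − 1) − 0 = 0, and there is no ∂_3, so H_2 = 0.

As a check, the Euler characteristic is 9 − 11 + 1 = -1, which agrees with 1 − 2 + 0 = -1.

H_0 = Z,  H_1 = Z^2,  H_2 = 0.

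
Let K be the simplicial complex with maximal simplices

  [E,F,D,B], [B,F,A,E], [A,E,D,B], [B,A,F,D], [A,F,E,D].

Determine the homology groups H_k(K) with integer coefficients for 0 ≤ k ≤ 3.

H_0 ≅ Z,  H_1 = 0,  H_2 = 0,  H_3 ≅ Z.

K has 5 vertices, 10 edges, 10 triangles, 5 3-simplices.
rank ∂_0 = 0, rank ∂_1 = 4 ⇒ b_0 = 5 − 0 − 4 = 1; all invariant factors of ∂_1 are 1 so no torsion. So H_0 ≅ Z.
rank ∂_1 = 4, rank ∂_2 = 6 ⇒ b_1 = 10 − 4 − 6 = 0; all invariant factors of ∂_2 are 1 so no torsion. So H_1 ≅ 0.
rank ∂_2 = 6, rank ∂_3 = 4 ⇒ b_2 = 10 − 6 − 4 = 0; all invariant factors of ∂_3 are 1 so no torsion. So H_2 ≅ 0.
rank ∂_3 = 4, rank ∂_4 = 0 ⇒ b_3 = 5 − 4 − 0 = 1. So H_3 ≅ Z.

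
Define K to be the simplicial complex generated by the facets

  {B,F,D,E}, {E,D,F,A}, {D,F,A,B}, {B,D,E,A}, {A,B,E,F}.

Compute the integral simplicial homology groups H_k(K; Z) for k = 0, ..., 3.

H_0 ≅ Z,  H_1 = 0,  H_2 = 0,  H_3 ≅ Z.

Order the vertices as A < B < D < E < F. Listing each simplex with vertices in this order, K has dimension 3 with simplices:

  0-simplices (5): A, B, D, E, F
  1-simplices (10): AB, AD, AE, AF, BD, BE, BF, DE, DF, EF
  2-simplices (10): ABD, ABE, ABF, ADE, ADF, AEF, BDE, BDF, BEF, DEF
  3-simplices (5): ABDE, ABDF, ABEF, ADEF, BDEF

Hence C_0 ≅ Z^5, C_1 ≅ Z^10, C_2 ≅ Z^10, C_3 ≅ Z^5.

∂_1: C_1 → C_0 is given by ∂[p,q] = [q] − [p]. For instance
  ∂BE = E − B.
This gives a 5×10 integer matrix of rank 4; reducing to Smith normal form yields diagonal entries (1,1,1,1).

The boundary map ∂_2: C_2 → C_1 acts by ∂[p,q,r] = [q,r] − [p,r] + [p,q]. For instance
  ∂BDE = DE − BE + BD,
  ∂AEF = EF − AF + AE.
As a 10×10 matrix over Z this has rank 6, with invariant factors (1,1,1,1,1,1).

Boundary ∂_3: C_3 → C_2 sends each 3-simplex σ to the alternating sum Σ_i (−1)^i (σ with its i-th vertex removed). For instance
  ∂BDEF = DEF − BEF + BDF − BDE,
  ∂ABDE = BDE − ADE + ABE − ABD.
The resulting 10×5 matrix has rank 4, and its Smith normal form has invariant factors (1,1,1,1).

Now H_k = ker ∂_k / im ∂_{k+1}, so:

  H_0: rank C_0 − rank ∂_1 = 5 − 4 = 1, and the invariant factors of ∂_1 are all 1, so H_0 = Z.
  H_1: rank ker ∂_1 − rank ∂_2 = (10 − 4) − 6 = 0, and the invariant factors of ∂_2 are all 1, so H_1 = 0.
  H_2: rank ker ∂_2 − rank ∂_3 = (10 − 6) − 4 = 0, and the invariant factors of ∂_3 are all 1, so H_2 = 0.
  H_3: rank ker ∂_3 − rank ∂_4 = (5 − 4) − 0 = 1, and there is no ∂_4, so H_3 = Z.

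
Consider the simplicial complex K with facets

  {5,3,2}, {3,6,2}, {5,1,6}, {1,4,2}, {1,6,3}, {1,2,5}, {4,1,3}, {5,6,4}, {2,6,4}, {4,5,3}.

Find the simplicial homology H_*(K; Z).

Fix the vertex order 1 < 2 < 3 < 4 < 5 < 6 and write every simplex with vertices in increasing order. Then dim K = 2 and the simplices of K are:

  0-simplices (6): [1], [2], [3], [4], [5], [6]
  1-simplices (15): [1,2], [1,3], [1,4], [1,5], [1,6], [2,3], [2,4], [2,5], [2,6], [3,4], [3,5], [3,6], [4,5], [4,6], [5,6]
  2-simplices (10): [1,2,4], [1,2,5], [1,3,4], [1,3,6], [1,5,6], [2,3,5], [2,3,6], [2,4,6], [3,4,5], [4,5,6]

giving chain groups C_0 ≅ Z^6, C_1 ≅ Z^15, C_2 ≅ Z^10.

Boundary ∂_1: C_1 → C_0 is given by ∂[p,q] = [q] − [p].
The 6×15 boundary matrix has rank 5 and Smith normal form diag(1,1,1,1,1).

Boundary ∂_2: C_2 → C_1 sends each 2-simplex [p,q,r] to [q,r] − [p,r] + [p,q]. For instance
  ∂[1,2,4] = [2,4] − [1,4] + [1,2],
  ∂[2,3,5] = [3,5] − [2,5] + [2,3].
This gives a 15×10 integer matrix of rank 10; reducing to Smith normal form yields diagonal entries (1,1,1,1,1,1,1,1,1,2).

Reading off H_k = ker ∂_k / im ∂_{k+1}:

  H_0: rank C_0 − rank ∂_1 = 6 − 5 = 1, and the invariant factors of ∂_1 are all 1, so H_0 ≅ Z.
  H_1: rank ker ∂_1 − rank ∂_2 = (15 − 5) − 10 = 0, and ∂_2 has invariant factor 2 > 1, so H_1 ≅ Z/2.
  H_2: rank ker ∂_2 − rank ∂_3 = (10 − 10) − 0 = 0, and there is no ∂_3, so H_2 ≅ 0.

H_0 = Z,  H_1 = Z/2,  H_2 = 0.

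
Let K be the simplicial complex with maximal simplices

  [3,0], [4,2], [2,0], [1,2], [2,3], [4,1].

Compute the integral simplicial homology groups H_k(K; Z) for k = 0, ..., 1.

Order the vertices as 0 < 1 < 2 < 3 < 4. Listing each simplex with vertices in this order, K has dimension 1 with simplices:

  0-simplices (5): [0], [1], [2], [3], [4]
  1-simplices (6): [0,2], [0,3], [1,2], [1,4], [2,3], [2,4]

Hence C_0 ≅ Z^5, C_1 ≅ Z^6.

∂_1: C_1 → C_0 is given by ∂[p,q] = [q] − [p].
The resulting 5×6 matrix has rank 4, and its Smith normal form has invariant factors (1,1,1,1).

Now H_k = ker ∂_k / im ∂_{k+1}, so:

  H_0: rank C_0 − rank ∂_1 = 5 − 4 = 1, and the invariant factors of ∂_1 are all 1, so H_0 = Z.
  H_1: rank ker ∂_1 − rank ∂_2 = (6 − 4) − 0 = 2, and there is no ∂_2, so H_1 = Z^2.

H_0 = Z,  H_1 = Z^2.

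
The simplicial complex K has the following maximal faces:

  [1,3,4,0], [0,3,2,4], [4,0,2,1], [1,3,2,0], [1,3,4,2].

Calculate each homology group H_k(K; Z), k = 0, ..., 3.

Order the vertices as 0 < 1 < 2 < 3 < 4. Listing each simplex with vertices in this order, K has dimension 3 with simplices:

  0-simplices (5): [0], [1], [2], [3], [4]
  1-simplices (10): [0,1], [0,2], [0,3], [0,4], [1,2], [1,3], [1,4], [2,3], [2,4], [3,4]
  2-simplices (10): [0,1,2], [0,1,3], [0,1,4], [0,2,3], [0,2,4], [0,3,4], [1,2,3], [1,2,4], [1,3,4], [2,3,4]
  3-simplices (5): [0,1,2,3], [0,1,2,4], [0,1,3,4], [0,2,3,4], [1,2,3,4]

giving chain groups C_0 ≅ Z^5, C_1 ≅ Z^10, C_2 ≅ Z^10, C_3 ≅ Z^5.

The boundary map ∂_1: C_1 → C_0 maps an edge to its endpoints' difference, ∂[p,q] = q − p. For instance
  ∂[3,4] = [4] − [3].
The 5×10 boundary matrix has rank 4 and Smith normal form diag(1,1,1,1).

The boundary map ∂_2: C_2 → C_1 sends each 2-simplex [p,q,r] to [q,r] − [p,r] + [p,q]. For instance
  ∂[0,3,4] = [3,4] − [0,4] + [0,3],
  ∂[0,1,4] = [1,4] − [0,4] + [0,1].
The resulting 10×10 matrix has rank 6, and its Smith normal form has invariant factors (1,1,1,1,1,1).

∂_3: C_3 → C_2 sends each 3-simplex σ to the alternating sum Σ_i (−1)^i (σ with its i-th vertex removed). For instance
  ∂[0,1,3,4] = [1,3,4] − [0,3,4] + [0,1,4] − [0,1,3],
  ∂[0,2,3,4] = [2,3,4] − [0,3,4] + [0,2,4] − [0,2,3].
The 10×5 boundary matrix has rank 4 and Smith normal form diag(1,1,1,1).

Now H_k = ker ∂_k / im ∂_{k+1}, so:

  H_0: rank C_0 − rank ∂_1 = 5 − 4 = 1, and the invariant factors of ∂_1 are all 1, so H_0 ≅ Z.
  H_1: rank ker ∂_1 − rank ∂_2 = (10 − 4) − 6 = 0, and the invariant factors of ∂_2 are all 1, so H_1 ≅ 0.
  H_2: rank ker ∂_2 − rank ∂_3 = (10 − 6) − 4 = 0, and the invariant factors of ∂_3 are all 1, so H_2 ≅ 0.
  H_3: rank ker ∂_3 − rank ∂_4 = (5 − 4) − 0 = 1, and there is no ∂_4, so H_3 ≅ Z.

H_0 ≅ Z,  H_1 = 0,  H_2 = 0,  H_3 ≅ Z.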